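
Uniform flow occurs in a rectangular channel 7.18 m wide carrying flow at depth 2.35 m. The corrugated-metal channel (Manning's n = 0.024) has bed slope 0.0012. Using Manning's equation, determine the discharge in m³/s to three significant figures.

30.8 m³/s

A = b·y = 7.18 × 2.35 = 16.87 m²
P = b + 2y = 7.18 + 2×2.35 = 11.88 m
R = A/P = 16.87/11.88 = 1.420 m
Q = (1/n)·A·R^(2/3)·S^(1/2) = (1/0.024) × 16.87 × 1.420^(2/3) × 0.0012^(1/2) = 30.77 m³/s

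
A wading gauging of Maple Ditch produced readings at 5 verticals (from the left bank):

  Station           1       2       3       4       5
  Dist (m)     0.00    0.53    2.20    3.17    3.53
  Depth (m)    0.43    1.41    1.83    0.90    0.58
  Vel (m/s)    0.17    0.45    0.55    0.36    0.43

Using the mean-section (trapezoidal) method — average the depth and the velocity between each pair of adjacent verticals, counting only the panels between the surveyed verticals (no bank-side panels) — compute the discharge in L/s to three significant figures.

Panel 1-2: Δb = 0.53 m, d̄ = (0.43+1.41)/2 = 0.92, v̄ = (0.17+0.45)/2 = 0.31 → q = 0.53×0.92×0.31 = 0.1512 m³/s
Panel 2-3: Δb = 1.67 m, d̄ = (1.41+1.83)/2 = 1.62, v̄ = (0.45+0.55)/2 = 0.5 → q = 1.67×1.62×0.5 = 1.353 m³/s
Panel 3-4: Δb = 0.97 m, d̄ = (1.83+0.90)/2 = 1.365, v̄ = (0.55+0.36)/2 = 0.455 → q = 0.97×1.365×0.455 = 0.6024 m³/s
Panel 4-5: Δb = 0.36 m, d̄ = (0.90+0.58)/2 = 0.74, v̄ = (0.36+0.43)/2 = 0.395 → q = 0.36×0.74×0.395 = 0.1052 m³/s
Q = Σ q = 2.212 m³/s
= 2.212 × 1000 = 2212 L/s

2210 L/s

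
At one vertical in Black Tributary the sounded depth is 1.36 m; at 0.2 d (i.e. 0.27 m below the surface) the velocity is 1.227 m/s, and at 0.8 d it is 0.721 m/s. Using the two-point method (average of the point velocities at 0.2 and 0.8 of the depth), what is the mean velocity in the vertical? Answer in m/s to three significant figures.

0.974 m/s

v̄ = (1.227 + 0.721) / 2 = 0.9740 m/s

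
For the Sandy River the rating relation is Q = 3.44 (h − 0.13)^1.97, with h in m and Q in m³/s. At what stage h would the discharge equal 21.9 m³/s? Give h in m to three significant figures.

h − h₀ = (Q/C)^(1/b) = (21.9/3.44)^(1/1.97) = 2.559 m
h = 0.13 + 2.559 = 2.689 m

2.69 m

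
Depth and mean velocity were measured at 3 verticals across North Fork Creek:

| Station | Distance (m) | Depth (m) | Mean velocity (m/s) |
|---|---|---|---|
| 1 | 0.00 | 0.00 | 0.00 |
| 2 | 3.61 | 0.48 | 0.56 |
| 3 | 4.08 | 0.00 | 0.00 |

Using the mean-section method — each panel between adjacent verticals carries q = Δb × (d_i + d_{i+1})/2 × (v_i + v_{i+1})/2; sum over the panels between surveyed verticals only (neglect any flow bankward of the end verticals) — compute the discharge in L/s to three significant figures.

Panel 1-2: Δb = 3.61 m, d̄ = (0.00+0.48)/2 = 0.24, v̄ = (0.00+0.56)/2 = 0.28 → q = 3.61×0.24×0.28 = 0.2426 m³/s
Panel 2-3: Δb = 0.47 m, d̄ = (0.48+0.00)/2 = 0.24, v̄ = (0.56+0.00)/2 = 0.28 → q = 0.47×0.24×0.28 = 0.03158 m³/s
Q = Σ q = 0.2742 m³/s
= 0.2742 × 1000 = 274.2 L/s

274 L/s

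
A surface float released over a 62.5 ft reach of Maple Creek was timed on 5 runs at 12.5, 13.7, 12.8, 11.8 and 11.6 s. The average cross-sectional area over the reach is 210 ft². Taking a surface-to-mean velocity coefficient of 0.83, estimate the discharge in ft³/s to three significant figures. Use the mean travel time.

873 ft³/s

t̄ = (12.5 + 13.7 + 12.8 + 11.8 + 11.6) / 5 = 12.48 s
v_surface = L / t̄ = 62.5 / 12.48 = 5.008 ft/s
v_mean = 0.83 × 5.008 = 4.157 ft/s
Q = A × v_mean = 210 × 4.157 = 872.9 ft³/s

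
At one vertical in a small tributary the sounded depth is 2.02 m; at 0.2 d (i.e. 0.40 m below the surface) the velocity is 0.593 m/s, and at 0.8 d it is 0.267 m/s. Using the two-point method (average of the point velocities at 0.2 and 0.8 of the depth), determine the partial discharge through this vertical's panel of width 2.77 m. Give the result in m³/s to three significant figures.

v̄ = (0.593 + 0.267) / 2 = 0.4300 m/s
q = v̄ × d × w = 0.4300 × 2.02 × 2.77 = 2.406 m³/s

2.41 m³/s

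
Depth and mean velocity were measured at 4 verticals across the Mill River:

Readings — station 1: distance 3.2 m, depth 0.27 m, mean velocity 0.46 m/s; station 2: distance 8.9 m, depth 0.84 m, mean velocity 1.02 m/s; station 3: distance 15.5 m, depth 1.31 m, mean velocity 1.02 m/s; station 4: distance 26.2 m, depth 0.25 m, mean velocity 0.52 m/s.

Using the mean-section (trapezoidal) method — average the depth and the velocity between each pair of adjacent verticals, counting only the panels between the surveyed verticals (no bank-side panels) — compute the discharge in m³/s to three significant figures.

16.0 m³/s

Panel 1-2: Δb = 5.7 m, d̄ = (0.27+0.84)/2 = 0.555, v̄ = (0.46+1.02)/2 = 0.74 → q = 5.7×0.555×0.74 = 2.341 m³/s
Panel 2-3: Δb = 6.6 m, d̄ = (0.84+1.31)/2 = 1.075, v̄ = (1.02+1.02)/2 = 1.02 → q = 6.6×1.075×1.02 = 7.237 m³/s
Panel 3-4: Δb = 10.7 m, d̄ = (1.31+0.25)/2 = 0.78, v̄ = (1.02+0.52)/2 = 0.77 → q = 10.7×0.78×0.77 = 6.426 m³/s
Q = Σ q = 16.00 m³/s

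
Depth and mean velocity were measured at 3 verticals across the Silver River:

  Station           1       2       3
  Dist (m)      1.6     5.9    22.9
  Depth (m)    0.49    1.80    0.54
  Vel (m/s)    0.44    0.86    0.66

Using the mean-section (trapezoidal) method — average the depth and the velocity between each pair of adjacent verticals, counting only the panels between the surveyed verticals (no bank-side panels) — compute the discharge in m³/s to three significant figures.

18.3 m³/s

Panel 1-2: Δb = 4.3 m, d̄ = (0.49+1.80)/2 = 1.145, v̄ = (0.44+0.86)/2 = 0.65 → q = 4.3×1.145×0.65 = 3.200 m³/s
Panel 2-3: Δb = 17 m, d̄ = (1.80+0.54)/2 = 1.17, v̄ = (0.86+0.66)/2 = 0.76 → q = 17×1.17×0.76 = 15.12 m³/s
Q = Σ q = 18.32 m³/s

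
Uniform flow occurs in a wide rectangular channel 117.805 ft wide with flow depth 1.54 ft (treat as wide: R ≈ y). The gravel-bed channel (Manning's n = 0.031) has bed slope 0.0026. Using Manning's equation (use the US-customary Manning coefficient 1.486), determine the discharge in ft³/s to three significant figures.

A = b·y = 117.805 × 1.54 = 181.4 ft²
Wide channel: R ≈ y = 1.54 ft
Q = (1.486/n)·A·R^(2/3)·S^(1/2) = (1.486/0.031) × 181.4 × 1.540^(2/3) × 0.0026^(1/2) = 591.3 ft³/s

591 ft³/s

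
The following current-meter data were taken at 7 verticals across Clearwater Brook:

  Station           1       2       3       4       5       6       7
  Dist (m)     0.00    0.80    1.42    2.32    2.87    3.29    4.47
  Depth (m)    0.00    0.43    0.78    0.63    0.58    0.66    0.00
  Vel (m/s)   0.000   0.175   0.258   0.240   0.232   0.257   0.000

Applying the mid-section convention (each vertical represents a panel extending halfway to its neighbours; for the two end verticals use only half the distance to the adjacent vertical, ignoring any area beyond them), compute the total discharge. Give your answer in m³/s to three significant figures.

0.517 m³/s

w_2 = (1.42 − 0.00)/2 = 0.71 m; q_2 = 0.175 × 0.43 × 0.71 = 0.05343 m³/s
w_3 = (2.32 − 0.80)/2 = 0.76 m; q_3 = 0.258 × 0.78 × 0.76 = 0.1529 m³/s
w_4 = (2.87 − 1.42)/2 = 0.725 m; q_4 = 0.240 × 0.63 × 0.725 = 0.1096 m³/s
w_5 = (3.29 − 2.32)/2 = 0.485 m; q_5 = 0.232 × 0.58 × 0.485 = 0.06526 m³/s
w_6 = (4.47 − 2.87)/2 = 0.8 m; q_6 = 0.257 × 0.66 × 0.8 = 0.1357 m³/s
Stations 1, 7 contribute zero (depth or velocity is 0).
Q = Σ qᵢ = 0.5169 m³/s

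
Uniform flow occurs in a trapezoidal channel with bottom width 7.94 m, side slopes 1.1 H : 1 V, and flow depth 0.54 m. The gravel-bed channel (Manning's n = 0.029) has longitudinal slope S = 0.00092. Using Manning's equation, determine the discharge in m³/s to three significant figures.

A = (b + z·y)·y = (7.94 + 1.1×0.54)×0.54 = 4.608 m²
P = b + 2y√(1+z²) = 7.94 + 2×0.54×√(1+1.1²) = 9.546 m
R = A/P = 4.608/9.546 = 0.4828 m
Q = (1/n)·A·R^(2/3)·S^(1/2) = (1/0.029) × 4.608 × 0.4828^(2/3) × 0.00092^(1/2) = 2.966 m³/s

2.97 m³/s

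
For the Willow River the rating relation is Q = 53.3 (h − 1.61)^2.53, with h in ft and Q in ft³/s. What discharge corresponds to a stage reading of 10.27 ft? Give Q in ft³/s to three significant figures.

Q = 53.3 × (10.27 − 1.61)^2.53 = 53.3 × 8.66^2.53 = 12550 ft³/s

12600 ft³/s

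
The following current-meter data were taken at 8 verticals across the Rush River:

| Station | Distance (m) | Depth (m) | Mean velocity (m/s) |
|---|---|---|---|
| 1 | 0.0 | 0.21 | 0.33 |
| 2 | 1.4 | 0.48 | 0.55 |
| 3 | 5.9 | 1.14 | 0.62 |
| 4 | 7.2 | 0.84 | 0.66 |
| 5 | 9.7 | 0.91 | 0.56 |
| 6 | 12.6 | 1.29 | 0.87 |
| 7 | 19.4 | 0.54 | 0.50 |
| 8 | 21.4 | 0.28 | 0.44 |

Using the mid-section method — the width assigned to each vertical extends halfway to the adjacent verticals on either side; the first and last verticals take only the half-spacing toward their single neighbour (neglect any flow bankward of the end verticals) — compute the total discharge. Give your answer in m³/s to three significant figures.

12.1 m³/s

w_1 = (1.4 − 0.0)/2 = 0.7 m; q_1 = 0.33 × 0.21 × 0.7 = 0.04851 m³/s
w_2 = (5.9 − 0.0)/2 = 2.95 m; q_2 = 0.55 × 0.48 × 2.95 = 0.7788 m³/s
w_3 = (7.2 − 1.4)/2 = 2.9 m; q_3 = 0.62 × 1.14 × 2.9 = 2.050 m³/s
w_4 = (9.7 − 5.9)/2 = 1.9 m; q_4 = 0.66 × 0.84 × 1.9 = 1.053 m³/s
w_5 = (12.6 − 7.2)/2 = 2.7 m; q_5 = 0.56 × 0.91 × 2.7 = 1.376 m³/s
w_6 = (19.4 − 9.7)/2 = 4.85 m; q_6 = 0.87 × 1.29 × 4.85 = 5.443 m³/s
w_7 = (21.4 − 12.6)/2 = 4.4 m; q_7 = 0.50 × 0.54 × 4.4 = 1.188 m³/s
w_8 = (21.4 − 19.4)/2 = 1 m; q_8 = 0.44 × 0.28 × 1 = 0.1232 m³/s
Q = Σ qᵢ = 12.06 m³/s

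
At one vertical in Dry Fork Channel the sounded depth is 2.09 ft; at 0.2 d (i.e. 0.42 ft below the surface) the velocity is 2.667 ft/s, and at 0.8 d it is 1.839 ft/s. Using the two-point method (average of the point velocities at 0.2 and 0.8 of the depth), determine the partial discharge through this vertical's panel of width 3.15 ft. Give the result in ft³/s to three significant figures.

14.8 ft³/s

v̄ = (2.667 + 1.839) / 2 = 2.253 ft/s
q = v̄ × d × w = 2.253 × 2.09 × 3.15 = 14.83 ft³/s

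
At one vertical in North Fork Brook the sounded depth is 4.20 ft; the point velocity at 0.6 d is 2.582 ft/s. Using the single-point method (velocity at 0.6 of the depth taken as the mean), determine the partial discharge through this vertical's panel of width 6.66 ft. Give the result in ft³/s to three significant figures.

72.2 ft³/s

v̄ = v₀.₆ = 2.582 ft/s
q = v̄ × d × w = 2.582 × 4.20 × 6.66 = 72.22 ft³/s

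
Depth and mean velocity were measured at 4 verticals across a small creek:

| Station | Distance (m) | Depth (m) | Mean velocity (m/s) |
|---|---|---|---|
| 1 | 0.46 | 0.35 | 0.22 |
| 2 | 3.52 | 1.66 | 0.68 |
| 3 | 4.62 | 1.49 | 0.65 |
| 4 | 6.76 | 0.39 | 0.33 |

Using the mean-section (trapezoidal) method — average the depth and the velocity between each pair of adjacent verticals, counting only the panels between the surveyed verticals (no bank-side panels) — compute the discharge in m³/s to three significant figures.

3.52 m³/s

Panel 1-2: Δb = 3.06 m, d̄ = (0.35+1.66)/2 = 1.005, v̄ = (0.22+0.68)/2 = 0.45 → q = 3.06×1.005×0.45 = 1.384 m³/s
Panel 2-3: Δb = 1.1 m, d̄ = (1.66+1.49)/2 = 1.575, v̄ = (0.68+0.65)/2 = 0.665 → q = 1.1×1.575×0.665 = 1.152 m³/s
Panel 3-4: Δb = 2.14 m, d̄ = (1.49+0.39)/2 = 0.94, v̄ = (0.65+0.33)/2 = 0.49 → q = 2.14×0.94×0.49 = 0.9857 m³/s
Q = Σ q = 3.522 m³/s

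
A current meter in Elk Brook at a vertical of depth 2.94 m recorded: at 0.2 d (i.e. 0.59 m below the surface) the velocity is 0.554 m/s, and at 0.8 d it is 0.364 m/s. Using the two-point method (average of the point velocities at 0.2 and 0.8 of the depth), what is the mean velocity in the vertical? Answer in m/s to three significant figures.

v̄ = (0.554 + 0.364) / 2 = 0.4590 m/s

0.459 m/s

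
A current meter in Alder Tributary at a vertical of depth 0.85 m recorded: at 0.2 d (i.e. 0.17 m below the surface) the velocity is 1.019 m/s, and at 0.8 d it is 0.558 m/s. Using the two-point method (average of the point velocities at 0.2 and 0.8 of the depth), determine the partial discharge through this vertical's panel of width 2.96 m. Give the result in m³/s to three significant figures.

v̄ = (1.019 + 0.558) / 2 = 0.7885 m/s
q = v̄ × d × w = 0.7885 × 0.85 × 2.96 = 1.984 m³/s

1.98 m³/s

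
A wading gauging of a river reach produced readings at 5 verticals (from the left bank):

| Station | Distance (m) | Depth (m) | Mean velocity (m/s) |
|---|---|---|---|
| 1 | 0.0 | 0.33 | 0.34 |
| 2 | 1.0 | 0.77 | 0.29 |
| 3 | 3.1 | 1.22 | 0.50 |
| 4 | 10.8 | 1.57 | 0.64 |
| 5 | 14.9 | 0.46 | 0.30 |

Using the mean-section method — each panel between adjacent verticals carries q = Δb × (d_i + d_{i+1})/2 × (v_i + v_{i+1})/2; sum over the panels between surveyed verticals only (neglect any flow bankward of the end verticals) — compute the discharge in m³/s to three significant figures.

9.08 m³/s

Panel 1-2: Δb = 1 m, d̄ = (0.33+0.77)/2 = 0.55, v̄ = (0.34+0.29)/2 = 0.315 → q = 1×0.55×0.315 = 0.1733 m³/s
Panel 2-3: Δb = 2.1 m, d̄ = (0.77+1.22)/2 = 0.995, v̄ = (0.29+0.50)/2 = 0.395 → q = 2.1×0.995×0.395 = 0.8254 m³/s
Panel 3-4: Δb = 7.7 m, d̄ = (1.22+1.57)/2 = 1.395, v̄ = (0.50+0.64)/2 = 0.57 → q = 7.7×1.395×0.57 = 6.123 m³/s
Panel 4-5: Δb = 4.1 m, d̄ = (1.57+0.46)/2 = 1.015, v̄ = (0.64+0.30)/2 = 0.47 → q = 4.1×1.015×0.47 = 1.956 m³/s
Q = Σ q = 9.077 m³/s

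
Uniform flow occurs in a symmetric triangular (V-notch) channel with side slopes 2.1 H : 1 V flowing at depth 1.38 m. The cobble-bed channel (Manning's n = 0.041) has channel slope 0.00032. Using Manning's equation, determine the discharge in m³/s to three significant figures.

1.27 m³/s

A = z·y² = 2.1×1.38² = 3.999 m²
P = 2y√(1+z²) = 2×1.38×√(1+2.1²) = 6.420 m
R = A/P = 3.999/6.420 = 0.6230 m
Q = (1/n)·A·R^(2/3)·S^(1/2) = (1/0.041) × 3.999 × 0.6230^(2/3) × 0.00032^(1/2) = 1.273 m³/s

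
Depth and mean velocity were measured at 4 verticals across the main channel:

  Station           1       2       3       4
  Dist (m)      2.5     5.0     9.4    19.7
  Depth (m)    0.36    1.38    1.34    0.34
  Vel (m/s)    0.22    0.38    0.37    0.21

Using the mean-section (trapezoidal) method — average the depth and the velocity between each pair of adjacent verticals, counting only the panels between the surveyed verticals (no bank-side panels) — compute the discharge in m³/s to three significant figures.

Panel 1-2: Δb = 2.5 m, d̄ = (0.36+1.38)/2 = 0.87, v̄ = (0.22+0.38)/2 = 0.3 → q = 2.5×0.87×0.3 = 0.6525 m³/s
Panel 2-3: Δb = 4.4 m, d̄ = (1.38+1.34)/2 = 1.36, v̄ = (0.38+0.37)/2 = 0.375 → q = 4.4×1.36×0.375 = 2.244 m³/s
Panel 3-4: Δb = 10.3 m, d̄ = (1.34+0.34)/2 = 0.84, v̄ = (0.37+0.21)/2 = 0.29 → q = 10.3×0.84×0.29 = 2.509 m³/s
Q = Σ q = 5.406 m³/s

5.41 m³/s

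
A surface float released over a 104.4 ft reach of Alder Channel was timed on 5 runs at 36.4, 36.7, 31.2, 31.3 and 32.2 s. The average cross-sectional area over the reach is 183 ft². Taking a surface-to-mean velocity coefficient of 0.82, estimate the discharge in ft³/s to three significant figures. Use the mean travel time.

t̄ = (36.4 + 36.7 + 31.2 + 31.3 + 32.2) / 5 = 33.56 s
v_surface = L / t̄ = 104.4 / 33.56 = 3.111 ft/s
v_mean = 0.82 × 3.111 = 2.551 ft/s
Q = A × v_mean = 183 × 2.551 = 466.8 ft³/s

467 ft³/s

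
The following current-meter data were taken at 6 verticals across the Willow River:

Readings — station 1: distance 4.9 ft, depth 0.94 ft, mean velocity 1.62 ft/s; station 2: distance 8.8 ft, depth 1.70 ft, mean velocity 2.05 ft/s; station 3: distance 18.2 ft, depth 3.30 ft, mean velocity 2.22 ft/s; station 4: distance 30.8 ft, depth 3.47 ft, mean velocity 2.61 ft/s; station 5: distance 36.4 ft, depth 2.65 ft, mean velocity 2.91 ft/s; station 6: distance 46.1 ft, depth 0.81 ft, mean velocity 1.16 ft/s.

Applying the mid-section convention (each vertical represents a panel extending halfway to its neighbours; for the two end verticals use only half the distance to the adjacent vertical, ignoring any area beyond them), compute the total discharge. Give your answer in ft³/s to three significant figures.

w_1 = (8.8 − 4.9)/2 = 1.95 ft; q_1 = 1.62 × 0.94 × 1.95 = 2.969 ft³/s
w_2 = (18.2 − 4.9)/2 = 6.65 ft; q_2 = 2.05 × 1.70 × 6.65 = 23.18 ft³/s
w_3 = (30.8 − 8.8)/2 = 11 ft; q_3 = 2.22 × 3.30 × 11 = 80.59 ft³/s
w_4 = (36.4 − 18.2)/2 = 9.1 ft; q_4 = 2.61 × 3.47 × 9.1 = 82.42 ft³/s
w_5 = (46.1 − 30.8)/2 = 7.65 ft; q_5 = 2.91 × 2.65 × 7.65 = 58.99 ft³/s
w_6 = (46.1 − 36.4)/2 = 4.85 ft; q_6 = 1.16 × 0.81 × 4.85 = 4.557 ft³/s
Q = Σ qᵢ = 252.7 ft³/s

253 ft³/s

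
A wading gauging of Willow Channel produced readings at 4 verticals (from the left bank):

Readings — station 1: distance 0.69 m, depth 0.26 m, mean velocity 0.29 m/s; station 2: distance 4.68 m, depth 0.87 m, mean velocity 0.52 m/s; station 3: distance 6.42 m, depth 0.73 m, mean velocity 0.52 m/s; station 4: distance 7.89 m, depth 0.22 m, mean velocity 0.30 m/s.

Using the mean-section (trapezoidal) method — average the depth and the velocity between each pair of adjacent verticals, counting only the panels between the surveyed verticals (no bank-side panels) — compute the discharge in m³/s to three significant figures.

1.92 m³/s

Panel 1-2: Δb = 3.99 m, d̄ = (0.26+0.87)/2 = 0.565, v̄ = (0.29+0.52)/2 = 0.405 → q = 3.99×0.565×0.405 = 0.9130 m³/s
Panel 2-3: Δb = 1.74 m, d̄ = (0.87+0.73)/2 = 0.8, v̄ = (0.52+0.52)/2 = 0.52 → q = 1.74×0.8×0.52 = 0.7238 m³/s
Panel 3-4: Δb = 1.47 m, d̄ = (0.73+0.22)/2 = 0.475, v̄ = (0.52+0.30)/2 = 0.41 → q = 1.47×0.475×0.41 = 0.2863 m³/s
Q = Σ q = 1.923 m³/s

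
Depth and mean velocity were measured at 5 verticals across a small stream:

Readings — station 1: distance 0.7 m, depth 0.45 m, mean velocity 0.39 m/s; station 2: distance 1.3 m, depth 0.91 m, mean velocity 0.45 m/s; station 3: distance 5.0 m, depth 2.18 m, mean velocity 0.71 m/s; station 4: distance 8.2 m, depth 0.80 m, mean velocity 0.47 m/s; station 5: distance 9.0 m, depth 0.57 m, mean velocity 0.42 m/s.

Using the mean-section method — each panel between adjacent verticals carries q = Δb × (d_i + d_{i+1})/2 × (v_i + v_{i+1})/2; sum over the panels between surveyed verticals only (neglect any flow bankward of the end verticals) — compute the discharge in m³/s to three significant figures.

6.54 m³/s

Panel 1-2: Δb = 0.6 m, d̄ = (0.45+0.91)/2 = 0.68, v̄ = (0.39+0.45)/2 = 0.42 → q = 0.6×0.68×0.42 = 0.1714 m³/s
Panel 2-3: Δb = 3.7 m, d̄ = (0.91+2.18)/2 = 1.545, v̄ = (0.45+0.71)/2 = 0.58 → q = 3.7×1.545×0.58 = 3.316 m³/s
Panel 3-4: Δb = 3.2 m, d̄ = (2.18+0.80)/2 = 1.49, v̄ = (0.71+0.47)/2 = 0.59 → q = 3.2×1.49×0.59 = 2.813 m³/s
Panel 4-5: Δb = 0.8 m, d̄ = (0.80+0.57)/2 = 0.685, v̄ = (0.47+0.42)/2 = 0.445 → q = 0.8×0.685×0.445 = 0.2439 m³/s
Q = Σ q = 6.544 m³/s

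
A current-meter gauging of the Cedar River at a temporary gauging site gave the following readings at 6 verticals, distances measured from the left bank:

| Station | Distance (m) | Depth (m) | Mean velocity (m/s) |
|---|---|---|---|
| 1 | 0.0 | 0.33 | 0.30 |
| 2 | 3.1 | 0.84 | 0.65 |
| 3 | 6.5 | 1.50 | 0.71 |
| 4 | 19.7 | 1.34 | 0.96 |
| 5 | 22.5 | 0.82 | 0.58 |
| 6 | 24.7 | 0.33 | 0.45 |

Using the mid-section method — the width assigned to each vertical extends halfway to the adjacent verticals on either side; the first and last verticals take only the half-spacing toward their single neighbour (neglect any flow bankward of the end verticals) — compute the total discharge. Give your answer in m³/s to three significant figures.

w_1 = (3.1 − 0.0)/2 = 1.55 m; q_1 = 0.30 × 0.33 × 1.55 = 0.1535 m³/s
w_2 = (6.5 − 0.0)/2 = 3.25 m; q_2 = 0.65 × 0.84 × 3.25 = 1.775 m³/s
w_3 = (19.7 − 3.1)/2 = 8.3 m; q_3 = 0.71 × 1.50 × 8.3 = 8.840 m³/s
w_4 = (22.5 − 6.5)/2 = 8 m; q_4 = 0.96 × 1.34 × 8 = 10.29 m³/s
w_5 = (24.7 − 19.7)/2 = 2.5 m; q_5 = 0.58 × 0.82 × 2.5 = 1.189 m³/s
w_6 = (24.7 − 22.5)/2 = 1.1 m; q_6 = 0.45 × 0.33 × 1.1 = 0.1634 m³/s
Q = Σ qᵢ = 22.41 m³/s

22.4 m³/s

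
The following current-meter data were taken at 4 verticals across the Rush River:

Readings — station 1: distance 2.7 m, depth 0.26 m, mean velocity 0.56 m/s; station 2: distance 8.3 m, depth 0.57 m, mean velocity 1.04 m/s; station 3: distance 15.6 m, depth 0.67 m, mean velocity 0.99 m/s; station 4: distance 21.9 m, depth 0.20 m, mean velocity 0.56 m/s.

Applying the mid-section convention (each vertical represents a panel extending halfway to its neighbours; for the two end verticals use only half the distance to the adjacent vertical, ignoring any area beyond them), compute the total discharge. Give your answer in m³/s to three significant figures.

w_1 = (8.3 − 2.7)/2 = 2.8 m; q_1 = 0.56 × 0.26 × 2.8 = 0.4077 m³/s
w_2 = (15.6 − 2.7)/2 = 6.45 m; q_2 = 1.04 × 0.57 × 6.45 = 3.824 m³/s
w_3 = (21.9 − 8.3)/2 = 6.8 m; q_3 = 0.99 × 0.67 × 6.8 = 4.510 m³/s
w_4 = (21.9 − 15.6)/2 = 3.15 m; q_4 = 0.56 × 0.20 × 3.15 = 0.3528 m³/s
Q = Σ qᵢ = 9.094 m³/s

9.09 m³/s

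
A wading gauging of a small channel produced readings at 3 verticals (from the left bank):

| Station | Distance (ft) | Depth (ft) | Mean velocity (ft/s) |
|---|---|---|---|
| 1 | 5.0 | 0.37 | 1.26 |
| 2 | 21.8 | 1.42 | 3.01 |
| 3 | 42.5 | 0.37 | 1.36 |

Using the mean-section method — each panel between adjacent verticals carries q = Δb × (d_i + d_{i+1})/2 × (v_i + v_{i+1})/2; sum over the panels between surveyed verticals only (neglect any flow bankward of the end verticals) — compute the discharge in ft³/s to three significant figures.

Panel 1-2: Δb = 16.8 ft, d̄ = (0.37+1.42)/2 = 0.895, v̄ = (1.26+3.01)/2 = 2.135 → q = 16.8×0.895×2.135 = 32.10 ft³/s
Panel 2-3: Δb = 20.7 ft, d̄ = (1.42+0.37)/2 = 0.895, v̄ = (3.01+1.36)/2 = 2.185 → q = 20.7×0.895×2.185 = 40.48 ft³/s
Q = Σ q = 72.58 ft³/s

72.6 ft³/s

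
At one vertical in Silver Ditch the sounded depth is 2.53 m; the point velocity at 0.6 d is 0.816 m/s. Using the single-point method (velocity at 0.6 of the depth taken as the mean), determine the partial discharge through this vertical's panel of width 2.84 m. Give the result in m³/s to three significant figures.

v̄ = v₀.₆ = 0.816 m/s
q = v̄ × d × w = 0.8160 × 2.53 × 2.84 = 5.863 m³/s

5.86 m³/s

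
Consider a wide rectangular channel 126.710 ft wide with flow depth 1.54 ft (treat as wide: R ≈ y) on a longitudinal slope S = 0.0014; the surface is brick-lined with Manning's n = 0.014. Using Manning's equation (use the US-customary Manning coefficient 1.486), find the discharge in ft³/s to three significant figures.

1030 ft³/s

A = b·y = 126.710 × 1.54 = 195.1 ft²
Wide channel: R ≈ y = 1.54 ft
Q = (1.486/n)·A·R^(2/3)·S^(1/2) = (1.486/0.014) × 195.1 × 1.540^(2/3) × 0.0014^(1/2) = 1033 ft³/s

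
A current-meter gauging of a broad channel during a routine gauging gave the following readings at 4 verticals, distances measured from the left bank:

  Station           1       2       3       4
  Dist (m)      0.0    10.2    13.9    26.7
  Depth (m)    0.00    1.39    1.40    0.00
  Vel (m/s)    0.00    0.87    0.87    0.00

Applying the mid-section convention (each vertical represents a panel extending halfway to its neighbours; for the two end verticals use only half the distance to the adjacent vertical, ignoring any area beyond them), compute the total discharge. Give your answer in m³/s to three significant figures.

w_2 = (13.9 − 0.0)/2 = 6.95 m; q_2 = 0.87 × 1.39 × 6.95 = 8.405 m³/s
w_3 = (26.7 − 10.2)/2 = 8.25 m; q_3 = 0.87 × 1.40 × 8.25 = 10.05 m³/s
Stations 1, 4 contribute zero (depth or velocity is 0).
Q = Σ qᵢ = 18.45 m³/s

18.5 m³/s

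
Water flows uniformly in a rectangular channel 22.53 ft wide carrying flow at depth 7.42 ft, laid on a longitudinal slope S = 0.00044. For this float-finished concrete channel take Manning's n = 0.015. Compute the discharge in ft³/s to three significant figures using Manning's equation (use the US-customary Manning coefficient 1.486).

943 ft³/s

A = b·y = 22.53 × 7.42 = 167.2 ft²
P = b + 2y = 22.53 + 2×7.42 = 37.37 ft
R = A/P = 167.2/37.37 = 4.473 ft
Q = (1.486/n)·A·R^(2/3)·S^(1/2) = (1.486/0.015) × 167.2 × 4.473^(2/3) × 0.00044^(1/2) = 943.1 ft³/s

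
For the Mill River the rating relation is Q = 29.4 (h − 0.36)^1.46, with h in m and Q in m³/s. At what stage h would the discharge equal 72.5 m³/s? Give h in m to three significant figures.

h − h₀ = (Q/C)^(1/b) = (72.5/29.4)^(1/1.46) = 1.856 m
h = 0.36 + 1.856 = 2.216 m

2.22 m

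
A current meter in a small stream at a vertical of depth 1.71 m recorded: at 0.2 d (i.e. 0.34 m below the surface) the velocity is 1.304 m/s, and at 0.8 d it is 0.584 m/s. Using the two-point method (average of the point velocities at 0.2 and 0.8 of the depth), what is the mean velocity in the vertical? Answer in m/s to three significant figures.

v̄ = (1.304 + 0.584) / 2 = 0.9440 m/s

0.944 m/s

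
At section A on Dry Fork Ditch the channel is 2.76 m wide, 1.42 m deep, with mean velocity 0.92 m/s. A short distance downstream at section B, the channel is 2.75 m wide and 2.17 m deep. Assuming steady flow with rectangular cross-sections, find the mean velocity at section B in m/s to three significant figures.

0.604 m/s

Q = A₁V₁ = (2.76×1.42) × 0.92 = 3.606 m³/s
A₂ = 2.75 × 2.17 = 5.968 m²
V₂ = Q/A₂ = 3.606/5.968 = 0.6042 m/s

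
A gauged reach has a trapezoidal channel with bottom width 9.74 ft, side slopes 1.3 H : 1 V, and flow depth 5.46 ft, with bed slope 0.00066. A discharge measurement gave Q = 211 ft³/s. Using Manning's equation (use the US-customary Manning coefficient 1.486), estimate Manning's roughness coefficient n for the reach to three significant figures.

A = (b + z·y)·y = (9.74 + 1.3×5.46)×5.46 = 91.94 ft²
P = b + 2y√(1+z²) = 9.74 + 2×5.46×√(1+1.3²) = 27.65 ft
R = A/P = 91.94/27.65 = 3.325 ft
n = (1.486/Q)·A·R^(2/3)·S^(1/2) = (1.486/211) × 91.94 × 2.228 × 0.02569 = 0.03706

0.0371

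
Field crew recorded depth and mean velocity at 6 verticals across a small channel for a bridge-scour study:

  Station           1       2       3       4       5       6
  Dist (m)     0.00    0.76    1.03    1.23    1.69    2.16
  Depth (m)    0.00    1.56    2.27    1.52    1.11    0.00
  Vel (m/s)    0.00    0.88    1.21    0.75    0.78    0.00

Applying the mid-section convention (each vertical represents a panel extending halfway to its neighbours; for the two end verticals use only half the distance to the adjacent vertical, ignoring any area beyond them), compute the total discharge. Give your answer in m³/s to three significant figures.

w_2 = (1.03 − 0.00)/2 = 0.515 m; q_2 = 0.88 × 1.56 × 0.515 = 0.7070 m³/s
w_3 = (1.23 − 0.76)/2 = 0.235 m; q_3 = 1.21 × 2.27 × 0.235 = 0.6455 m³/s
w_4 = (1.69 − 1.03)/2 = 0.33 m; q_4 = 0.75 × 1.52 × 0.33 = 0.3762 m³/s
w_5 = (2.16 − 1.23)/2 = 0.465 m; q_5 = 0.78 × 1.11 × 0.465 = 0.4026 m³/s
Stations 1, 6 contribute zero (depth or velocity is 0).
Q = Σ qᵢ = 2.131 m³/s

2.13 m³/s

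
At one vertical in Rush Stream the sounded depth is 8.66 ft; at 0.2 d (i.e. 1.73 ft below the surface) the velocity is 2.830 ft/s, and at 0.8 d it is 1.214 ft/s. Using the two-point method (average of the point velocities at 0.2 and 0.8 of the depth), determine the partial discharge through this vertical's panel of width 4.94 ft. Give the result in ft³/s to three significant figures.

v̄ = (2.830 + 1.214) / 2 = 2.022 ft/s
q = v̄ × d × w = 2.022 × 8.66 × 4.94 = 86.50 ft³/s

86.5 ft³/s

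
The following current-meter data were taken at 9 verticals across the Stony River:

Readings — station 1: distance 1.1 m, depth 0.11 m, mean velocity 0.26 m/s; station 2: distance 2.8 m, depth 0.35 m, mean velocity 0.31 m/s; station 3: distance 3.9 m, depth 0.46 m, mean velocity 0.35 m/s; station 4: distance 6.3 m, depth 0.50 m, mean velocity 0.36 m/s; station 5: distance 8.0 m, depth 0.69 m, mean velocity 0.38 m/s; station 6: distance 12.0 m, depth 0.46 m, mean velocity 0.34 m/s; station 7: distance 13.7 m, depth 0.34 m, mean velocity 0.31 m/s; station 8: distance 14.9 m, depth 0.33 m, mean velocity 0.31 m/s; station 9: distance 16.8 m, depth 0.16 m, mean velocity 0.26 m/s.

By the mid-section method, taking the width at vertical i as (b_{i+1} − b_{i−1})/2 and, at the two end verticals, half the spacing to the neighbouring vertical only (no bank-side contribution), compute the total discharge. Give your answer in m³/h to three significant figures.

w_1 = (2.8 − 1.1)/2 = 0.85 m; q_1 = 0.26 × 0.11 × 0.85 = 0.02431 m³/s
w_2 = (3.9 − 1.1)/2 = 1.4 m; q_2 = 0.31 × 0.35 × 1.4 = 0.1519 m³/s
w_3 = (6.3 − 2.8)/2 = 1.75 m; q_3 = 0.35 × 0.46 × 1.75 = 0.2818 m³/s
w_4 = (8.0 − 3.9)/2 = 2.05 m; q_4 = 0.36 × 0.50 × 2.05 = 0.3690 m³/s
w_5 = (12.0 − 6.3)/2 = 2.85 m; q_5 = 0.38 × 0.69 × 2.85 = 0.7473 m³/s
w_6 = (13.7 − 8.0)/2 = 2.85 m; q_6 = 0.34 × 0.46 × 2.85 = 0.4457 m³/s
w_7 = (14.9 − 12.0)/2 = 1.45 m; q_7 = 0.31 × 0.34 × 1.45 = 0.1528 m³/s
w_8 = (16.8 − 13.7)/2 = 1.55 m; q_8 = 0.31 × 0.33 × 1.55 = 0.1586 m³/s
w_9 = (16.8 − 14.9)/2 = 0.95 m; q_9 = 0.26 × 0.16 × 0.95 = 0.03952 m³/s
Q = Σ qᵢ = 2.371 m³/s
= 2.371 × 3600 = 8535 m³/h

8540 m³/h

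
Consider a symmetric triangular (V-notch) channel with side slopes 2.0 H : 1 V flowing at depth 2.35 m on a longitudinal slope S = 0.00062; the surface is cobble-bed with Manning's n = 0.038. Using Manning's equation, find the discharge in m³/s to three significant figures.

A = z·y² = 2.0×2.35² = 11.05 m²
P = 2y√(1+z²) = 2×2.35×√(1+2.0²) = 10.51 m
R = A/P = 11.05/10.51 = 1.051 m
Q = (1/n)·A·R^(2/3)·S^(1/2) = (1/0.038) × 11.05 × 1.051^(2/3) × 0.00062^(1/2) = 7.481 m³/s

7.48 m³/s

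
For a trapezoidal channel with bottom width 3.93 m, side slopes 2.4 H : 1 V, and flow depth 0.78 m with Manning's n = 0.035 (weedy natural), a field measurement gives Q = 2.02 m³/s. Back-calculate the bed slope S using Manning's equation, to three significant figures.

A = (b + z·y)·y = (3.93 + 2.4×0.78)×0.78 = 4.526 m²
P = b + 2y√(1+z²) = 3.93 + 2×0.78×√(1+2.4²) = 7.986 m
R = A/P = 4.526/7.986 = 0.5667 m
S = (Q·n / (1·A·R^(2/3)))² = (2.02×0.035 / (1×4.526×0.6848))² = 0.0005204

0.000520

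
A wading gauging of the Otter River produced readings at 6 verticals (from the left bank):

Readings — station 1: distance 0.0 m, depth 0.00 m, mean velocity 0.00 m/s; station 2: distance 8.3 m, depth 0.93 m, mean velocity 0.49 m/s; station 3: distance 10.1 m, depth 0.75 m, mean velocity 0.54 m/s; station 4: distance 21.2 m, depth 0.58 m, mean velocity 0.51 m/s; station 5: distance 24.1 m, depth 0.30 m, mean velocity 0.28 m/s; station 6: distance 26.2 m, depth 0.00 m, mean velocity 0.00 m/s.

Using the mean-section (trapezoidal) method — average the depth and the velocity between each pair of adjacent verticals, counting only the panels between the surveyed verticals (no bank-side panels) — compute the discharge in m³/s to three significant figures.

Panel 1-2: Δb = 8.3 m, d̄ = (0.00+0.93)/2 = 0.465, v̄ = (0.00+0.49)/2 = 0.245 → q = 8.3×0.465×0.245 = 0.9456 m³/s
Panel 2-3: Δb = 1.8 m, d̄ = (0.93+0.75)/2 = 0.84, v̄ = (0.49+0.54)/2 = 0.515 → q = 1.8×0.84×0.515 = 0.7787 m³/s
Panel 3-4: Δb = 11.1 m, d̄ = (0.75+0.58)/2 = 0.665, v̄ = (0.54+0.51)/2 = 0.525 → q = 11.1×0.665×0.525 = 3.875 m³/s
Panel 4-5: Δb = 2.9 m, d̄ = (0.58+0.30)/2 = 0.44, v̄ = (0.51+0.28)/2 = 0.395 → q = 2.9×0.44×0.395 = 0.5040 m³/s
Panel 5-6: Δb = 2.1 m, d̄ = (0.30+0.00)/2 = 0.15, v̄ = (0.28+0.00)/2 = 0.14 → q = 2.1×0.15×0.14 = 0.04410 m³/s
Q = Σ q = 6.148 m³/s

6.15 m³/s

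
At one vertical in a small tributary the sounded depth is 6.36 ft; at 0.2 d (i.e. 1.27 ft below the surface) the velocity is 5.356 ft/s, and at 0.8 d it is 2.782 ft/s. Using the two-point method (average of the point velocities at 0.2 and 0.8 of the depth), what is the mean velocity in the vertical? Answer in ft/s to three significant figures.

4.07 ft/s

v̄ = (5.356 + 2.782) / 2 = 4.069 ft/s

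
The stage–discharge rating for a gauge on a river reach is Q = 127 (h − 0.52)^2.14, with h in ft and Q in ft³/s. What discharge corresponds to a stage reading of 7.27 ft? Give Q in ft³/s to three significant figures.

Q = 127 × (7.27 − 0.52)^2.14 = 127 × 6.75^2.14 = 7560 ft³/s

7560 ft³/s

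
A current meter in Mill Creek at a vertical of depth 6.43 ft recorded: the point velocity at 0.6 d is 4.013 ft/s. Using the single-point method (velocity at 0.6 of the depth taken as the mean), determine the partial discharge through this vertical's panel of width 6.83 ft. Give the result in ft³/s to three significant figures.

v̄ = v₀.₆ = 4.013 ft/s
q = v̄ × d × w = 4.013 × 6.43 × 6.83 = 176.2 ft³/s

176 ft³/s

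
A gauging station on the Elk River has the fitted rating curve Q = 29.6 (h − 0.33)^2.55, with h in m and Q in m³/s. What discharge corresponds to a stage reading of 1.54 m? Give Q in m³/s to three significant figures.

48.1 m³/s

Q = 29.6 × (1.54 − 0.33)^2.55 = 29.6 × 1.21^2.55 = 48.13 m³/s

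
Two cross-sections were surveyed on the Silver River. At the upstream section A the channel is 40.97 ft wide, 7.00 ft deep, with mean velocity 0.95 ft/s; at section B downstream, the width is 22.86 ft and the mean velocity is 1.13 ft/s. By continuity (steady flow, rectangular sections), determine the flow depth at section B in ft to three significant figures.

10.5 ft

Q = A₁V₁ = (40.97×7.00) × 0.95 = 272.5 ft³/s
d₂ = Q/(b₂ V₂) = 272.5/(22.86×1.13) = 10.55 ft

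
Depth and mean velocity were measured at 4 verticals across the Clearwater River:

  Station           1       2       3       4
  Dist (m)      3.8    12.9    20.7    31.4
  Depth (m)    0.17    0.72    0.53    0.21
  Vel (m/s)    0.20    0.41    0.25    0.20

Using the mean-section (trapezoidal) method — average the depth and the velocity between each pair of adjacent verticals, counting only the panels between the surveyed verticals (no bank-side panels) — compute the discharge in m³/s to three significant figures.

3.73 m³/s

Panel 1-2: Δb = 9.1 m, d̄ = (0.17+0.72)/2 = 0.445, v̄ = (0.20+0.41)/2 = 0.305 → q = 9.1×0.445×0.305 = 1.235 m³/s
Panel 2-3: Δb = 7.8 m, d̄ = (0.72+0.53)/2 = 0.625, v̄ = (0.41+0.25)/2 = 0.33 → q = 7.8×0.625×0.33 = 1.609 m³/s
Panel 3-4: Δb = 10.7 m, d̄ = (0.53+0.21)/2 = 0.37, v̄ = (0.25+0.20)/2 = 0.225 → q = 10.7×0.37×0.225 = 0.8908 m³/s
Q = Σ q = 3.735 m³/s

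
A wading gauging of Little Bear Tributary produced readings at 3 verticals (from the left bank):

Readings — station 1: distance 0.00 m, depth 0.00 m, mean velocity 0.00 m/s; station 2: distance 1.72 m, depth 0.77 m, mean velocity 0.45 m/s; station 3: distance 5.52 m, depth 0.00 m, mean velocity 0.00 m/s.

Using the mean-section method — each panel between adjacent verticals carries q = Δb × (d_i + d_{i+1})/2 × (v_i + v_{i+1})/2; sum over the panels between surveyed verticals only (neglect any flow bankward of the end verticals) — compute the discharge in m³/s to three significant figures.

0.478 m³/s

Panel 1-2: Δb = 1.72 m, d̄ = (0.00+0.77)/2 = 0.385, v̄ = (0.00+0.45)/2 = 0.225 → q = 1.72×0.385×0.225 = 0.1490 m³/s
Panel 2-3: Δb = 3.8 m, d̄ = (0.77+0.00)/2 = 0.385, v̄ = (0.45+0.00)/2 = 0.225 → q = 3.8×0.385×0.225 = 0.3292 m³/s
Q = Σ q = 0.4782 m³/s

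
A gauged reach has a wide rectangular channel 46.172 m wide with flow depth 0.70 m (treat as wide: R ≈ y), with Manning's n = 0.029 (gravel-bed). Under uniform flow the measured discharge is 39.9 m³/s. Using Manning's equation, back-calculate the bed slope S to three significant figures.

A = b·y = 46.172 × 0.70 = 32.32 m²
Wide channel: R ≈ y = 0.70 m
S = (Q·n / (1·A·R^(2/3)))² = (39.9×0.029 / (1×32.32×0.7884))² = 0.002062

0.00206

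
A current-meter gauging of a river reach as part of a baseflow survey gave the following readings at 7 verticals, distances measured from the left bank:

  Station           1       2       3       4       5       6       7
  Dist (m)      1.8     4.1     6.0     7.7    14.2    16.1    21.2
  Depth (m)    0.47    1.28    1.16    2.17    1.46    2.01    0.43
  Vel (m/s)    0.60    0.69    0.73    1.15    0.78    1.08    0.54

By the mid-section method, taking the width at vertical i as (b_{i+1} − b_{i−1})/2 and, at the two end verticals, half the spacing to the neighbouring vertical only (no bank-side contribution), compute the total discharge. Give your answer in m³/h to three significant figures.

w_1 = (4.1 − 1.8)/2 = 1.15 m; q_1 = 0.60 × 0.47 × 1.15 = 0.3243 m³/s
w_2 = (6.0 − 1.8)/2 = 2.1 m; q_2 = 0.69 × 1.28 × 2.1 = 1.855 m³/s
w_3 = (7.7 − 4.1)/2 = 1.8 m; q_3 = 0.73 × 1.16 × 1.8 = 1.524 m³/s
w_4 = (14.2 − 6.0)/2 = 4.1 m; q_4 = 1.15 × 2.17 × 4.1 = 10.23 m³/s
w_5 = (16.1 − 7.7)/2 = 4.2 m; q_5 = 0.78 × 1.46 × 4.2 = 4.783 m³/s
w_6 = (21.2 − 14.2)/2 = 3.5 m; q_6 = 1.08 × 2.01 × 3.5 = 7.598 m³/s
w_7 = (21.2 − 16.1)/2 = 2.55 m; q_7 = 0.54 × 0.43 × 2.55 = 0.5921 m³/s
Q = Σ qᵢ = 26.91 m³/s
= 26.91 × 3600 = 96870 m³/h

96900 m³/h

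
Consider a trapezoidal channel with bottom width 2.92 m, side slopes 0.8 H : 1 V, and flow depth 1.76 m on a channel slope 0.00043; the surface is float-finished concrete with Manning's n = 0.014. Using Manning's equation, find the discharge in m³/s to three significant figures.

11.5 m³/s

A = (b + z·y)·y = (2.92 + 0.8×1.76)×1.76 = 7.617 m²
P = b + 2y√(1+z²) = 2.92 + 2×1.76×√(1+0.8²) = 7.428 m
R = A/P = 7.617/7.428 = 1.026 m
Q = (1/n)·A·R^(2/3)·S^(1/2) = (1/0.014) × 7.617 × 1.026^(2/3) × 0.00043^(1/2) = 11.47 m³/s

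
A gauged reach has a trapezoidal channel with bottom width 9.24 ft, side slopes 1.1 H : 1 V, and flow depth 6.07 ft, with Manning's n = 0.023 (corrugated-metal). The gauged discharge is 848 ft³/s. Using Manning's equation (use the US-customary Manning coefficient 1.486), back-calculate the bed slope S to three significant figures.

A = (b + z·y)·y = (9.24 + 1.1×6.07)×6.07 = 96.62 ft²
P = b + 2y√(1+z²) = 9.24 + 2×6.07×√(1+1.1²) = 27.29 ft
R = A/P = 96.62/27.29 = 3.541 ft
S = (Q·n / (1.486·A·R^(2/3)))² = (848×0.023 / (1.486×96.62×2.323))² = 0.003420

0.00342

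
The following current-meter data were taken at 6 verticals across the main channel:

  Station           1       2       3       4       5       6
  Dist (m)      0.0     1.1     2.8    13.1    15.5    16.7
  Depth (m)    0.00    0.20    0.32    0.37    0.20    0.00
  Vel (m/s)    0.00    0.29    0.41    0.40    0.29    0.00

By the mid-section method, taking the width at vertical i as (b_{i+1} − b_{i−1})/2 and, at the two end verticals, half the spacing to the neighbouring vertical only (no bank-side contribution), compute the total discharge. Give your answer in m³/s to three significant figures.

1.91 m³/s

w_2 = (2.8 − 0.0)/2 = 1.4 m; q_2 = 0.29 × 0.20 × 1.4 = 0.08120 m³/s
w_3 = (13.1 − 1.1)/2 = 6 m; q_3 = 0.41 × 0.32 × 6 = 0.7872 m³/s
w_4 = (15.5 − 2.8)/2 = 6.35 m; q_4 = 0.40 × 0.37 × 6.35 = 0.9398 m³/s
w_5 = (16.7 − 13.1)/2 = 1.8 m; q_5 = 0.29 × 0.20 × 1.8 = 0.1044 m³/s
Stations 1, 6 contribute zero (depth or velocity is 0).
Q = Σ qᵢ = 1.913 m³/s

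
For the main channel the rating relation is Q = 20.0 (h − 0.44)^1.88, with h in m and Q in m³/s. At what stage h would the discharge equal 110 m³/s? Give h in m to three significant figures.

h − h₀ = (Q/C)^(1/b) = (110/20.0)^(1/1.88) = 2.476 m
h = 0.44 + 2.476 = 2.916 m

2.92 m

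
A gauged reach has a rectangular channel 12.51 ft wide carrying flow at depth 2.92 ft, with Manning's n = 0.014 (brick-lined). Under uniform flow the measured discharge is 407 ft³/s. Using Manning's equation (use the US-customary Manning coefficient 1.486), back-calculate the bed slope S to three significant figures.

A = b·y = 12.51 × 2.92 = 36.53 ft²
P = b + 2y = 12.51 + 2×2.92 = 18.35 ft
R = A/P = 36.53/18.35 = 1.991 ft
S = (Q·n / (1.486·A·R^(2/3)))² = (407×0.014 / (1.486×36.53×1.582))² = 0.004400

0.00440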